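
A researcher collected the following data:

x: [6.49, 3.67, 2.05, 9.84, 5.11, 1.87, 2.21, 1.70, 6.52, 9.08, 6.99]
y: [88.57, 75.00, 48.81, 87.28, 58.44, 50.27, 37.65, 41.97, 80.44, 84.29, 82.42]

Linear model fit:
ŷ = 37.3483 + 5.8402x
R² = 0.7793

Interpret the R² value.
R² = 0.7793 means 77.93% of the variation in y is explained by the linear relationship with x. This indicates a strong fit.

R² = 1 − SS_res/SS_tot compares the residual scatter to the total scatter of y about its mean.

Here R² = 0.7793:
- Explained: 77.93% of the variation in y
- Unexplained (residual): 100% − 77.93% = 22.07%
- Rule of thumb (below 0.3 weak; 0.3 to below 0.7 moderate; 0.7 and above strong) → strong

Note: R² never decreases when predictors are added, so it should not be used alone to compare models of different size.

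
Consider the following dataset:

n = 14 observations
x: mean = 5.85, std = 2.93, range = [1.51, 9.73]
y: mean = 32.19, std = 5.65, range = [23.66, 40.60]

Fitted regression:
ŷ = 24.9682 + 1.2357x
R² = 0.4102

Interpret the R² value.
About 41.02% of the variability in y is accounted for by the regression on x (R² = 0.4102) — a moderate linear fit.

R² (coefficient of determination) measures the proportion of variance in y explained by the regression model.

Here R² = 0.4102:
- Explained: 41.02% of the variation in y
- Unexplained (residual): 100% − 41.02% = 58.98%
- Rule of thumb (below 0.3 weak; 0.3 to below 0.7 moderate; 0.7 and above strong) → moderate

Note: R² says nothing about causation, and a high R² does not by itself mean the linear form is appropriate — check the residuals.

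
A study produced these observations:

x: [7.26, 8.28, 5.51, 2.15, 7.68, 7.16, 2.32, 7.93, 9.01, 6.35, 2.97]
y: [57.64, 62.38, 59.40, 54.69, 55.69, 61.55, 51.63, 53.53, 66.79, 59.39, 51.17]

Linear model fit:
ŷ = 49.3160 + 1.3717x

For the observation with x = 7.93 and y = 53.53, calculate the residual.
Residual = -6.6636

The residual is the difference between the actual value and the predicted value:

Residual = y - ŷ

Step 1: Calculate predicted value
ŷ = 49.3160 + 1.3717 × 7.93
ŷ = 60.1936

Step 2: Calculate residual
Residual = 53.53 - 60.1936
Residual = -6.6636

The residual is negative, so the observed y = 53.53 sits below the regression line (the line overestimates it by 6.6636).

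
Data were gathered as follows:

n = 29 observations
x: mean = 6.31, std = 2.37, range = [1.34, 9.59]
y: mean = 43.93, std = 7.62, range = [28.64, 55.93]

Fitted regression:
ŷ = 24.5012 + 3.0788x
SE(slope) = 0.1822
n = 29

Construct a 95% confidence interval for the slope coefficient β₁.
The 95% CI for β₁ is (2.7050, 3.4526)

Confidence interval for the slope:

The 95% CI for β₁ is: β̂₁ ± t*(α/2, n-2) × SE(β̂₁)

Step 1: Find critical t-value
- Confidence level = 0.95
- Degrees of freedom = n - 2 = 29 - 2 = 27
- t*(α/2, 27) = 2.0518

Step 2: Calculate margin of error
Margin = 2.0518 × 0.1822 = 0.3738

Step 3: Construct interval
CI = 3.0788 ± 0.3738
CI = (2.7050, 3.4526)

Interpretation: each one-unit increase in x is associated with a change in mean y of between 2.7050 and 3.4526, with 95% confidence.
Since 0 is outside the interval, a two-sided test at α = 0.05 would reject H₀: β₁ = 0.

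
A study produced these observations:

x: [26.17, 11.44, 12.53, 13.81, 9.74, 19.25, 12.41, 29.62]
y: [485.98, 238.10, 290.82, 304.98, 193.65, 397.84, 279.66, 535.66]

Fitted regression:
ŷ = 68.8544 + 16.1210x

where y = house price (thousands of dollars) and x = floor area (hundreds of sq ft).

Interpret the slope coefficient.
On average, house price is about 16.1210 thousand dollars higher for every extra hundred sq ft of floor area.

The slope coefficient β₁ = 16.1210 represents the marginal effect of floor area on house price.

Interpretation:
- Floor area up by 1 hundred sq ft → predicted house price increases by 16.1210 thousand dollars
- The effect is assumed constant over the observed range of x (linearity)
- The slope describes association in these data, not necessarily a causal effect

The intercept β₀ = 68.8544 is the predicted house price when floor area = 0; since the smallest observed x is 9.74, this is an extrapolation and mainly anchors the line.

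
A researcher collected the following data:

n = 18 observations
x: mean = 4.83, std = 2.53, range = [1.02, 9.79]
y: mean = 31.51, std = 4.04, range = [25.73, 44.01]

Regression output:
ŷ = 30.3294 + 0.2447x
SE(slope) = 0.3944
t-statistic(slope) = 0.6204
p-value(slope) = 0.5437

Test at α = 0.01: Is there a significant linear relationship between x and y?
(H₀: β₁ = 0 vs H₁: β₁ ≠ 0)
p-value = 0.5437 ≥ α = 0.01, so we fail to reject H₀. The relationship is not significant.

Hypothesis test for the slope coefficient:

H₀: β₁ = 0 (no linear relationship)
H₁: β₁ ≠ 0 (linear relationship exists)

Test statistic: t = β̂₁ / SE(β̂₁) = 0.2447 / 0.3944 = 0.6204

The p-value (0.5437) is the probability, under H₀, of a t-statistic at least as extreme as |t| = 0.6204 (two-sided, df = n − 2 = 16).

Decision rule: reject H₀ if p-value < α.
p-value = 0.5437 ≥ α = 0.01 → fail to reject H₀.

Conclusion: the linear association between x and y is not significant at the 1% level.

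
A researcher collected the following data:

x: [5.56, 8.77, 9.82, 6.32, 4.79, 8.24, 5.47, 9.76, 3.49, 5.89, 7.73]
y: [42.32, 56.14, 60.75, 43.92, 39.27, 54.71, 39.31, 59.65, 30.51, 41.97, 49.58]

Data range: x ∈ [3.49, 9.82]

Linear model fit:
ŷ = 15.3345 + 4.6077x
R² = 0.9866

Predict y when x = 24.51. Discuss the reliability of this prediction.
ŷ = 128.2692 (extrapolation — x = 24.51 lies outside [3.49, 9.82], so reliability is low).

Prediction calculation:
ŷ = 15.3345 + 4.6077 × 24.51
ŷ = 128.2692

Reliability:
- Data range: x ∈ [3.49, 9.82]
- Prediction point: x = 24.51 is 14.69 units above the observed range → this is EXTRAPOLATION, not interpolation

Why that matters here:
- The linear relationship may not hold outside the observed range
- Real relationships often flatten, saturate, or turn nonlinear at extremes

Report the number if required, but flag clearly that it is an extrapolation.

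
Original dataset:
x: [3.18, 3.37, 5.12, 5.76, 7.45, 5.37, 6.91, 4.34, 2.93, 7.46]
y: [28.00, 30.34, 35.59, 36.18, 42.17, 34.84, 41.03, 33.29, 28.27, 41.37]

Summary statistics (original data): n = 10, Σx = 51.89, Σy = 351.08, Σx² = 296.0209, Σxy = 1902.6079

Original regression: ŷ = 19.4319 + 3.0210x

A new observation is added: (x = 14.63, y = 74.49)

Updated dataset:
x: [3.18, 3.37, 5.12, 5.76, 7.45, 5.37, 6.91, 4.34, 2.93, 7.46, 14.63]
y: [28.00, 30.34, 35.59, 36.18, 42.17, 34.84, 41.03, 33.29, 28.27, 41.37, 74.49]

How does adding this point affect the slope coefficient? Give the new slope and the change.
New slope β₁ = 3.8858 versus 3.0210 before: a change of +0.8648 (+28.6%).

x = 14.63 lies well outside the original x-range [2.93, 7.46] (x̄ ≈ 5.19), so this observation has high leverage and can move the slope substantially.

Step 1: Update the sums with the new point (n goes from 10 to 11)
Σx  = 51.89 + 14.63 = 66.52
Σy  = 351.08 + 74.49 = 425.57
Σx² = 296.0209 + 14.63² = 296.0209 + 214.0369 = 510.0578
Σxy = 1902.6079 + 14.63×74.49 = 1902.6079 + 1089.7887 = 2992.3966

Step 2: Recompute the slope with b₁ = (nΣxy − ΣxΣy) / (nΣx² − (Σx)²)
Numerator   = 11×2992.3966 − 66.52×425.57 = 32916.3626 − 28308.9164 = 4607.4462
Denominator = 11×510.0578 − 66.52² = 5610.6358 − 4424.9104 = 1185.7254
b₁(new) = 4607.4462 / 1185.7254 = 3.8858

(Same formula on the original sums: (10×1902.6079 − 51.89×351.08) / (10×296.0209 − 51.89²) = 808.5378 / 267.6369 = 3.0210, matching the given fit.)

Step 3: Change in slope
Δβ₁ = 3.8858 − 3.0210 = +0.8648
Relative change = +0.8648 / 3.0210 × 100% = +28.6%
→ the slope increases when the point is added.

A high-leverage point only changes the slope if it is off the original line; here y = 74.49 is above the original trend, so the slope increases.
In practice: check such a point for data-entry or measurement error.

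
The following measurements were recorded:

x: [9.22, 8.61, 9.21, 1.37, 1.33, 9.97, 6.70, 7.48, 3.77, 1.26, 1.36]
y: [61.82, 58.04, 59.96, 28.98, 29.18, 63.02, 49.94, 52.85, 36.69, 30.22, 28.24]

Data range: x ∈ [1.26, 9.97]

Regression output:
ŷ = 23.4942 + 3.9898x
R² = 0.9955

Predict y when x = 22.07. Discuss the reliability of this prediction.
ŷ = 111.5491 (extrapolation — x = 22.07 lies outside [1.26, 9.97], so reliability is low).

Prediction calculation:
ŷ = 23.4942 + 3.9898 × 22.07
ŷ = 111.5491

Reliability:
- Data range: x ∈ [1.26, 9.97]
- Prediction point: x = 22.07 is 12.10 units above the observed range → this is EXTRAPOLATION, not interpolation

Why that matters here:
- Real relationships often flatten, saturate, or turn nonlinear at extremes
- R² describes fit only over the sampled x values; it says nothing about behaviour beyond them
- There are no observations near this x to validate the fitted line there

The R² = 0.9955 only validates the fit within [1.26, 9.97]; treat ŷ = 111.5491 with caution.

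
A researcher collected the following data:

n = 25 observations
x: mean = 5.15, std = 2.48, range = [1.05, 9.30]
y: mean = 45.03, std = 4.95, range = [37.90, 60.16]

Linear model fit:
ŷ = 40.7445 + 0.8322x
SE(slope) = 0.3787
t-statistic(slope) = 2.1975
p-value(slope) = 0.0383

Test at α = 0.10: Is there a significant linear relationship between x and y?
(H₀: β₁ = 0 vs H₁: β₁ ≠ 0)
Since p-value = 0.0383 < α = 0.10, reject H₀ — the slope is significantly different from 0.

Hypothesis test for the slope coefficient:

H₀: β₁ = 0 (no linear relationship)
H₁: β₁ ≠ 0 (linear relationship exists)

Test statistic: t = β̂₁ / SE(β̂₁) = 0.8322 / 0.3787 = 2.1975

The p-value (0.0383) is the probability, under H₀, of a t-statistic at least as extreme as |t| = 2.1975 (two-sided, df = n − 2 = 23).

Decision rule: reject H₀ if p-value < α.
p-value = 0.0383 < α = 0.10 → reject H₀.

Conclusion: the linear association between x and y is significant at the 10% level.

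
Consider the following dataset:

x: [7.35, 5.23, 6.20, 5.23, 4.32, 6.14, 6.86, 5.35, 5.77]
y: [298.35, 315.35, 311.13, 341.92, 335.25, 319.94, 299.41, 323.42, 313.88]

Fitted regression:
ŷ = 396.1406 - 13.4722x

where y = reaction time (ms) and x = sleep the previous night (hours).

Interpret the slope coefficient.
An increase of one hour in sleep is associated with a 13.4722 ms decrease in predicted reaction time.

The slope β₁ = -13.4722 gives the rate at which the fitted reaction time changes with sleep.

Interpretation:
- Sleep up by 1 hour → predicted reaction time decreases by 13.4722 ms
- The effect is assumed constant over the observed range of x (linearity)
- The slope describes association in these data, not necessarily a causal effect

The intercept β₀ = 396.1406 is the predicted reaction time when sleep = 0; since the smallest observed x is 4.32, this is an extrapolation and mainly anchors the line.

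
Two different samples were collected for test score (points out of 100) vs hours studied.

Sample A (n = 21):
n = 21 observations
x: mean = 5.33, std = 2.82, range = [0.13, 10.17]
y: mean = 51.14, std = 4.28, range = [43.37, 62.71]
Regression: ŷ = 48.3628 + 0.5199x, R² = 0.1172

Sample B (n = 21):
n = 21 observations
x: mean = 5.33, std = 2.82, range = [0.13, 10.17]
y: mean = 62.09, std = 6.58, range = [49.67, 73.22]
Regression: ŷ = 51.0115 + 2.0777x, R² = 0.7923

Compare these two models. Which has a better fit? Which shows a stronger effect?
Model B has the better fit (R² = 0.7923 vs 0.1172). Model B shows the stronger effect (|β₁| = 2.0777 vs 0.5199).

Model Comparison:

Which explains more variance? (R²)
- Model A: R² = 0.1172 → 11.72% of variance in test score explained
- Model B: R² = 0.7923 → 79.23% of variance in test score explained
- 0.7923 > 0.1172 → Model B has the better fit

Which has the larger per-hour effect? (|β₁|)
- Model A: β₁ = 0.5199 → predicted test score rises 0.5199 points per additional hour of study time
- Model B: β₁ = 2.0777 → predicted test score rises 2.0777 points per additional hour of study time
- |0.5199| < |2.0777| → Model B shows the stronger marginal effect

Note: R² measures how tightly points cluster around the line; β₁ measures how steep the line is — they answer different questions.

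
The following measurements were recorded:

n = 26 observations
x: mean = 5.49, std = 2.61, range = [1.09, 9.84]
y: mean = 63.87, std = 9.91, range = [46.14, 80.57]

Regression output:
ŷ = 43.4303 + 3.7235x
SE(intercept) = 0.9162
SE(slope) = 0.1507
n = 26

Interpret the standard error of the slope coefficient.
SE(β̂₁) = 0.1507 is the estimated standard deviation of the slope estimate across repeated samples; relative to β̂₁ = 3.7235 that is 4.0%, a precise estimate.

What SE measures:
- The standard error quantifies the sampling variability of the coefficient estimate
- It is the estimated standard deviation of β̂₁ across hypothetical repeated samples of the same size
- Smaller SE → more precise estimate

Relative precision:
- SE / |β̂₁| = 0.1507 / 3.7235 = 4.0%
- Rule of thumb (under 20%: precise; 20% to under 50%: moderately precise; 50% or more: imprecise) → precise

Rough 95% range (±2 SE): 3.7235 ± 0.3014 → (3.4221, 4.0249).

What drives SE(β̂₁): more residual scatter → larger SE.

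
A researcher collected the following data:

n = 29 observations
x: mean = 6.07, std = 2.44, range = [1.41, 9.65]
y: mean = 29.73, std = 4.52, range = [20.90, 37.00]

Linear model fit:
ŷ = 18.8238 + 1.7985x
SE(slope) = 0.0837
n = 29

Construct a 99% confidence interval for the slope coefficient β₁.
The 99% CI for β₁ is (1.5666, 2.0304)

Confidence interval for the slope:

The 99% CI for β₁ is: β̂₁ ± t*(α/2, n-2) × SE(β̂₁)

Step 1: Find critical t-value
- Confidence level = 0.99
- Degrees of freedom = n - 2 = 29 - 2 = 27
- t*(α/2, 27) = 2.7707

Step 2: Calculate margin of error
Margin = 2.7707 × 0.0837 = 0.2319

Step 3: Construct interval
CI = 1.7985 ± 0.2319
CI = (1.5666, 2.0304)

Interpretation: intervals built this way capture the true β₁ in 99% of repeated samples; here the plausible range for the per-unit effect of x on y is 1.5666 to 2.0304.
Since 0 is outside the interval, a two-sided test at α = 0.01 would reject H₀: β₁ = 0.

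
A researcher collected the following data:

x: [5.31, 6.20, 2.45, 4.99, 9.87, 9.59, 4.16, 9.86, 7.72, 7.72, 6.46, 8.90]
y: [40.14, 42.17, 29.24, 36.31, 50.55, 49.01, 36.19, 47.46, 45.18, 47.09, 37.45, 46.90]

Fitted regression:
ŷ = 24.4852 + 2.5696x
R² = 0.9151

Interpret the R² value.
The model explains 91.51% of the variance in y (R² = 0.9151), leaving 8.49% unexplained; the fit is strong.

The coefficient of determination R² is the fraction of the total variation in y that the fitted line accounts for.

Here R² = 0.9151:
- Explained: 91.51% of the variation in y
- Unexplained (residual): 100% − 91.51% = 8.49%
- Rule of thumb (below 0.3 weak; 0.3 to below 0.7 moderate; 0.7 and above strong) → strong

Calculation: R² = 1 − (SS_res / SS_tot), where SS_res is the sum of squared residuals and SS_tot the total sum of squares.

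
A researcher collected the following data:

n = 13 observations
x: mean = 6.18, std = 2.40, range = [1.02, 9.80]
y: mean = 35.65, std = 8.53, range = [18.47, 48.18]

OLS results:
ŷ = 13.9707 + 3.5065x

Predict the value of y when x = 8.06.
ŷ = 42.2331

To predict y for x = 8.06, substitute into the regression equation:

ŷ = 13.9707 + 3.5065 × 8.06
ŷ = 13.9707 + 28.2624
ŷ = 42.2331

This is a point prediction; actual observations scatter around it by roughly the residual standard deviation.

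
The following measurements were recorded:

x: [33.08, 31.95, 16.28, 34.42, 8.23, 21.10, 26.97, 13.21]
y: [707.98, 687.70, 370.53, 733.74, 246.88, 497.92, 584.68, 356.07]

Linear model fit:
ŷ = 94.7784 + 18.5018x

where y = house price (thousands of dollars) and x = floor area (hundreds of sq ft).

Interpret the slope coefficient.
For each additional hundred sq ft of floor area, predicted house price increases by approximately 18.5018 thousand dollars.

The slope β₁ = 18.5018 gives the rate at which the fitted house price changes with floor area.

Interpretation:
- Floor area up by 1 hundred sq ft → predicted house price increases by 18.5018 thousand dollars
- This is a linear approximation: the same per-unit change is assumed across the whole observed x range
- The slope describes association in these data, not necessarily a causal effect

(β₀ = 94.7784 is the fitted value at x = 0 and is not part of the slope interpretation.)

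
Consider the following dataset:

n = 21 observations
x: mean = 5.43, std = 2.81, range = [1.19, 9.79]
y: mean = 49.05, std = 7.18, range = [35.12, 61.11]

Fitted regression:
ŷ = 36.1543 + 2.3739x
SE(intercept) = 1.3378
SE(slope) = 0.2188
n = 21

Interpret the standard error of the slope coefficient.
SE(β̂₁) = 0.2188 is the estimated standard deviation of the slope estimate across repeated samples; relative to β̂₁ = 2.3739 that is 9.2%, a precise estimate.

SE(β̂₁) = s / √Sxx, where s is the residual standard deviation and Sxx = Σ(x − x̄)². It is the yardstick for how far β̂₁ = 2.3739 could plausibly be from the true slope.

Relative precision:
- SE / |β̂₁| = 0.2188 / 2.3739 = 9.2%
- Rule of thumb (under 20%: precise; 20% to under 50%: moderately precise; 50% or more: imprecise) → precise

Rough 95% range (±2 SE): 2.3739 ± 0.4376 → (1.9363, 2.8115).

What drives SE(β̂₁): larger n (here n = 21) → smaller SE; wider spread of x values → smaller SE.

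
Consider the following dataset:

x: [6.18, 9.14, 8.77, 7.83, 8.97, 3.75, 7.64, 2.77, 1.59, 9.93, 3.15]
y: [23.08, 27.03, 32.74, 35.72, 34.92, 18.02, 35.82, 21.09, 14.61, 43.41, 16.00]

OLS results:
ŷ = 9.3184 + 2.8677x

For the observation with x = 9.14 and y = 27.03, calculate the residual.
Residual = -8.4992

The residual is the difference between the actual value and the predicted value:

Residual = y - ŷ

Step 1: Calculate predicted value
ŷ = 9.3184 + 2.8677 × 9.14
ŷ = 35.5292

Step 2: Calculate residual
Residual = 27.03 - 35.5292
Residual = -8.4992

Interpretation: the model overestimates the actual value by 8.4992 at this point (negative residual → observation lies below the fitted line).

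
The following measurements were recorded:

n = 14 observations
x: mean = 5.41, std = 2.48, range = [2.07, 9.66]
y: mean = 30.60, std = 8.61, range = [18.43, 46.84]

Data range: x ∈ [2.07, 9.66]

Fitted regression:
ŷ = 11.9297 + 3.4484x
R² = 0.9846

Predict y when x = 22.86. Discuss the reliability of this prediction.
ŷ = 90.7601, but this is extrapolation (above the data range [2.07, 9.66]) and may be unreliable.

Prediction calculation:
ŷ = 11.9297 + 3.4484 × 22.86
ŷ = 90.7601

Reliability:
- Data range: x ∈ [2.07, 9.66]
- Prediction point: x = 22.86 is 13.20 units above the observed range → this is EXTRAPOLATION, not interpolation

Why that matters here:
- Real relationships often flatten, saturate, or turn nonlinear at extremes
- The linear relationship may not hold outside the observed range
- R² describes fit only over the sampled x values; it says nothing about behaviour beyond them

Report the number if required, but flag clearly that it is an extrapolation.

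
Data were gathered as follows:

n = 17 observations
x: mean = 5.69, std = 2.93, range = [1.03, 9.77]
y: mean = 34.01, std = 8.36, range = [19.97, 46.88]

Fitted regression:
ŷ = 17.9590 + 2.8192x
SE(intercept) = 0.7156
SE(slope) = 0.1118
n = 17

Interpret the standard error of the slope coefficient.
The slope 2.8192 is pinned down to within about ±0.1118 (one SE) by these data — relative uncertainty 4.0%, i.e. precise.

SE(β̂₁) = s / √Sxx, where s is the residual standard deviation and Sxx = Σ(x − x̄)². It is the yardstick for how far β̂₁ = 2.8192 could plausibly be from the true slope.

Relative precision:
- SE / |β̂₁| = 0.1118 / 2.8192 = 4.0%
- Rule of thumb (under 20%: precise; 20% to under 50%: moderately precise; 50% or more: imprecise) → precise

Rough 95% range (±2 SE): 2.8192 ± 0.2236 → (2.5956, 3.0428).

What drives SE(β̂₁): larger n (here n = 17) → smaller SE; wider spread of x values → smaller SE; more residual scatter → larger SE.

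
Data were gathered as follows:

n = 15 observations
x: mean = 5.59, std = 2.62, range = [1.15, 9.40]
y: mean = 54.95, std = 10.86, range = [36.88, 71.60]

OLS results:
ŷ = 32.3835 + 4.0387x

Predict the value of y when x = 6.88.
ŷ = 60.1698

x = 6.88 lies inside the observed range [1.15, 9.40], so the fitted equation applies directly:

ŷ = 32.3835 + 4.0387 × 6.88
ŷ = 32.3835 + 27.7863
ŷ = 60.1698

This is the fitted mean response at that x — an individual observation would come with a wider prediction interval.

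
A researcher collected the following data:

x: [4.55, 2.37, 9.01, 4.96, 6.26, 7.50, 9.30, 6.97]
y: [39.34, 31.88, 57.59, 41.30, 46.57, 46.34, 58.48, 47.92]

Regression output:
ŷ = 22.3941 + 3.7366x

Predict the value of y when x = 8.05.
ŷ = 52.4737

Plug x = 8.05 into the fitted line:

ŷ = 22.3941 + 3.7366 × 8.05
ŷ = 22.3941 + 30.0796
ŷ = 52.4737

This is a point prediction; actual observations scatter around it by roughly the residual standard deviation.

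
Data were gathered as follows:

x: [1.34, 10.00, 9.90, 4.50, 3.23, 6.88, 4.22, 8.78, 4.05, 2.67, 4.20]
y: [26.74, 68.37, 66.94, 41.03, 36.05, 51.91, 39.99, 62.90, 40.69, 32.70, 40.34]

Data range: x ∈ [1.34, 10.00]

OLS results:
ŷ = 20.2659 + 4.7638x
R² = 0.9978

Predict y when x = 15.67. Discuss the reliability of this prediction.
ŷ = 94.9146, but this is extrapolation (above the data range [1.34, 10.00]) and may be unreliable.

Prediction calculation:
ŷ = 20.2659 + 4.7638 × 15.67
ŷ = 94.9146

Reliability:
- Data range: x ∈ [1.34, 10.00]
- Prediction point: x = 15.67 is 5.67 units above the observed range → this is EXTRAPOLATION, not interpolation

Why that matters here:
- There are no observations near this x to validate the fitted line there
- The linear relationship may not hold outside the observed range

Report the number if required, but flag clearly that it is an extrapolation.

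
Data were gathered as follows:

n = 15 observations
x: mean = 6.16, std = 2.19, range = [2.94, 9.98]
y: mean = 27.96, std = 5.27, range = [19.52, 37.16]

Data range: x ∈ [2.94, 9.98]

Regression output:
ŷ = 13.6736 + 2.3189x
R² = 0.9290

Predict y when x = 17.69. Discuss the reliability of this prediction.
ŷ = 54.6949 (extrapolation — x = 17.69 lies outside [2.94, 9.98], so reliability is low).

Prediction calculation:
ŷ = 13.6736 + 2.3189 × 17.69
ŷ = 54.6949

Reliability:
- Data range: x ∈ [2.94, 9.98]
- Prediction point: x = 17.69 is 7.71 units above the observed range → this is EXTRAPOLATION, not interpolation

Why that matters here:
- The standard error of prediction grows with (x − x̄)², and x = 17.69 is far from x̄ = 6.16
- Real relationships often flatten, saturate, or turn nonlinear at extremes

A defensible statement: 'if the linear trend continued to x = 17.69, y would be about 54.6949' — the premise is untested.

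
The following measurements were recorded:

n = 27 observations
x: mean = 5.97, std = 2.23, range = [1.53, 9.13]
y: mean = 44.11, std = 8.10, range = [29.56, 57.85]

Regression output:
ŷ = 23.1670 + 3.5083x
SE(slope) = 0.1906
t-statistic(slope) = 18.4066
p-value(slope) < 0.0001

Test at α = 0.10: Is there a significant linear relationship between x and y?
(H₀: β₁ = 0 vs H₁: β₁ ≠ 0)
Since p-value < 0.0001 < α = 0.10, reject H₀ — the slope is significantly different from 0.

Hypothesis test for the slope coefficient:

H₀: β₁ = 0 (no linear relationship)
H₁: β₁ ≠ 0 (linear relationship exists)

Test statistic: t = β̂₁ / SE(β̂₁) = 3.5083 / 0.1906 = 18.4066

p < 0.0001: how often a slope estimate this far from 0 (in SE units) would arise by chance if β₁ were truly 0.

Decision rule: reject H₀ if p-value < α.
p-value < 0.0001 < α = 0.10 → reject H₀.

There is sufficient evidence at the 10% significance level to conclude that a linear relationship exists between x and y.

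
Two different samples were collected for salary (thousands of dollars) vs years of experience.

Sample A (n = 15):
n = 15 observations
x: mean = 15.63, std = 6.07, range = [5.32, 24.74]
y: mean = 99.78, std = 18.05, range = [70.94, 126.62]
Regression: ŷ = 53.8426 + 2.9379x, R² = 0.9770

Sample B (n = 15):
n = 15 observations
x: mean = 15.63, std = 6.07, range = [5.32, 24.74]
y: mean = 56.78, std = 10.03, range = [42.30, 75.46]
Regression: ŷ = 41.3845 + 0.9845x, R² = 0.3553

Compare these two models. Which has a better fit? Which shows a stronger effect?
Model A has the better fit (R² = 0.9770 vs 0.3553). Model A shows the stronger effect (|β₁| = 2.9379 vs 0.9845).

Model Comparison:

Goodness of fit (R²):
- Model A: R² = 0.9770 → 97.70% of variance in salary explained
- Model B: R² = 0.3553 → 35.53% of variance in salary explained
- 0.9770 > 0.3553 → Model A has the better fit

Effect size (slope magnitude):
- Model A: β₁ = 2.9379 → predicted salary rises 2.9379 thousand dollars per additional year of experience
- Model B: β₁ = 0.9845 → predicted salary rises 0.9845 thousand dollars per additional year of experience
- |2.9379| > |0.9845| → Model A shows the stronger marginal effect

Notes:
- A better fit (higher R²) doesn't necessarily mean a more important relationship.
- A steeper slope doesn't make a better model if the scatter around the line is large.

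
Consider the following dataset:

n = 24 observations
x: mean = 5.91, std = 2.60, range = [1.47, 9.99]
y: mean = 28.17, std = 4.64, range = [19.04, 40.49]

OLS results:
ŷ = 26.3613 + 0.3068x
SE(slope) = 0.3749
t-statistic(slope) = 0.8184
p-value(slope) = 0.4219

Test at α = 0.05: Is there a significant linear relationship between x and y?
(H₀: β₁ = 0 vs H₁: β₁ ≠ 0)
p-value = 0.4219 ≥ α = 0.05, so we fail to reject H₀. The relationship is not significant.

Hypothesis test for the slope coefficient:

H₀: β₁ = 0 (no linear relationship)
H₁: β₁ ≠ 0 (linear relationship exists)

Test statistic: t = β̂₁ / SE(β̂₁) = 0.3068 / 0.3749 = 0.8184

p = 0.4219: how often a slope estimate this far from 0 (in SE units) would arise by chance if β₁ were truly 0.

Decision rule: reject H₀ if p-value < α.
p-value = 0.4219 ≥ α = 0.05 → fail to reject H₀.

There is not sufficient evidence at the 5% significance level to conclude that a linear relationship exists between x and y.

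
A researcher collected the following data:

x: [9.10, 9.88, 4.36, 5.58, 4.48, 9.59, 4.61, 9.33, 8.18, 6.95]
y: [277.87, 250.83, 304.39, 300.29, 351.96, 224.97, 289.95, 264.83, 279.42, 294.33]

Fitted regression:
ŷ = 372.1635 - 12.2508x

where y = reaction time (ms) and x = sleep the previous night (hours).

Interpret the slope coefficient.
An increase of one hour in sleep is associated with a 12.2508 ms decrease in predicted reaction time.

β₁ = -12.2508 is the change in predicted reaction time (ms) per additional hour of sleep.

Interpretation:
- Sleep up by 1 hour → predicted reaction time decreases by 12.2508 ms
- This is a linear approximation: the same per-unit change is assumed across the whole observed x range
- The slope describes association in these data, not necessarily a causal effect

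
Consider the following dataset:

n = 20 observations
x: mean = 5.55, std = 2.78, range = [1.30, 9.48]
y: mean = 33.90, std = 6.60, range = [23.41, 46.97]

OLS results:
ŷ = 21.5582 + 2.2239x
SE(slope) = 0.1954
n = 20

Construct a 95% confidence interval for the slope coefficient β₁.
The 95% CI for β₁ is (1.8134, 2.6344)

Confidence interval for the slope:

The 95% CI for β₁ is: β̂₁ ± t*(α/2, n-2) × SE(β̂₁)

Step 1: Find critical t-value
- Confidence level = 0.95
- Degrees of freedom = n - 2 = 20 - 2 = 18
- t*(α/2, 18) = 2.1009

Step 2: Calculate margin of error
Margin = 2.1009 × 0.1954 = 0.4105

Step 3: Construct interval
CI = 2.2239 ± 0.4105
CI = (1.8134, 2.6344)

Interpretation: each one-unit increase in x is associated with a change in mean y of between 1.8134 and 2.6344, with 95% confidence.
The interval does not include 0, suggesting a significant linear relationship.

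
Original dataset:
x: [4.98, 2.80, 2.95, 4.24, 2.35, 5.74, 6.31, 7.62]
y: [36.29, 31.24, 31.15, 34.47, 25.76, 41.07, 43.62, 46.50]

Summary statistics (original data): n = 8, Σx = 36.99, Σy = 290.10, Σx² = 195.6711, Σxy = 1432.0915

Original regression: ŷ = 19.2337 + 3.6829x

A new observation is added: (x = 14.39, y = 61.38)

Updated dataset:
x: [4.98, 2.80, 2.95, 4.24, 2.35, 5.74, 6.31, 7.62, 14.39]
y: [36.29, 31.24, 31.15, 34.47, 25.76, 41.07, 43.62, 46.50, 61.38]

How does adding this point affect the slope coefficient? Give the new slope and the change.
The slope changes from 3.6829 to 2.8220 (change of -0.8609, or -23.4%).

The new point has HIGH LEVERAGE: x = 14.39 is far from the original mean x̄ = 36.99/8 ≈ 4.62 (original range [2.35, 7.62]).

Step 1: Update the sums with the new point (n goes from 8 to 9)
Σx  = 36.99 + 14.39 = 51.38
Σy  = 290.10 + 61.38 = 351.48
Σx² = 195.6711 + 14.39² = 195.6711 + 207.0721 = 402.7432
Σxy = 1432.0915 + 14.39×61.38 = 1432.0915 + 883.2582 = 2315.3497

Step 2: Recompute the slope with b₁ = (nΣxy − ΣxΣy) / (nΣx² − (Σx)²)
Numerator   = 9×2315.3497 − 51.38×351.48 = 20838.1473 − 18059.0424 = 2779.1049
Denominator = 9×402.7432 − 51.38² = 3624.6888 − 2639.9044 = 984.7844
b₁(new) = 2779.1049 / 984.7844 = 2.8220

(Same formula on the original sums: (8×1432.0915 − 36.99×290.10) / (8×195.6711 − 36.99²) = 725.9330 / 197.1087 = 3.6829, matching the given fit.)

Step 3: Change in slope
Δβ₁ = 2.8220 − 3.6829 = -0.8609
Relative change = -0.8609 / 3.6829 × 100% = -23.4%
→ the slope decreases when the point is added.

Because the point sits below the extension of the original line at a high-leverage x, it tilts the fit down.
In practice: refit with and without it and report both if conclusions differ.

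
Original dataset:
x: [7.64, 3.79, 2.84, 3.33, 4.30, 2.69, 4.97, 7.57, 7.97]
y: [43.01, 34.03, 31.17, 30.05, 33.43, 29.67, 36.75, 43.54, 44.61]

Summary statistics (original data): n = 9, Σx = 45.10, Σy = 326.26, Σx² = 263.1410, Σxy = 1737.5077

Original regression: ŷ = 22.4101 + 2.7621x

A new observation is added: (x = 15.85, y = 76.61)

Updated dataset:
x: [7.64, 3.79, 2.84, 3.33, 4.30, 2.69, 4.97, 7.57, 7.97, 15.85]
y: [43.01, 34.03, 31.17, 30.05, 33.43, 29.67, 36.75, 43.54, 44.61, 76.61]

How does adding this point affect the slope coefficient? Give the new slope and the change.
Adding the point moves β₁ from 2.7621 to 3.4736, i.e. it increases by 0.7115 (+25.8%).

x = 15.85 lies well outside the original x-range [2.69, 7.97] (x̄ ≈ 5.01), so this observation has high leverage and can move the slope substantially.

Step 1: Update the sums with the new point (n goes from 9 to 10)
Σx  = 45.10 + 15.85 = 60.95
Σy  = 326.26 + 76.61 = 402.87
Σx² = 263.1410 + 15.85² = 263.1410 + 251.2225 = 514.3635
Σxy = 1737.5077 + 15.85×76.61 = 1737.5077 + 1214.2685 = 2951.7762

Step 2: Recompute the slope with b₁ = (nΣxy − ΣxΣy) / (nΣx² − (Σx)²)
Numerator   = 10×2951.7762 − 60.95×402.87 = 29517.7620 − 24554.9265 = 4962.8355
Denominator = 10×514.3635 − 60.95² = 5143.6350 − 3714.9025 = 1428.7325
b₁(new) = 4962.8355 / 1428.7325 = 3.4736

(Same formula on the original sums: (9×1737.5077 − 45.10×326.26) / (9×263.1410 − 45.10²) = 923.2433 / 334.2590 = 2.7621, matching the given fit.)

Step 3: Change in slope
Δβ₁ = 3.4736 − 2.7621 = +0.7115
Relative change = +0.7115 / 2.7621 × 100% = +25.8%
→ the slope increases when the point is added.

Because the point sits above the extension of the original line at a high-leverage x, it tilts the fit up.
In practice: refit with and without it and report both if conclusions differ.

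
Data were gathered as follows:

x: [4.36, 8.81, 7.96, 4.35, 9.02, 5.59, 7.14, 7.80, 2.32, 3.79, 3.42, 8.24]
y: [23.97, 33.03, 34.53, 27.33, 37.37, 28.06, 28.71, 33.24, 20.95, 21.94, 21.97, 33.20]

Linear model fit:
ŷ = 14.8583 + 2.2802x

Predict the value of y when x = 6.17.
ŷ = 28.9271

x = 6.17 lies inside the observed range [2.32, 9.02], so the fitted equation applies directly:

ŷ = 14.8583 + 2.2802 × 6.17
ŷ = 14.8583 + 14.0688
ŷ = 28.9271

This is a point prediction; actual observations scatter around it by roughly the residual standard deviation.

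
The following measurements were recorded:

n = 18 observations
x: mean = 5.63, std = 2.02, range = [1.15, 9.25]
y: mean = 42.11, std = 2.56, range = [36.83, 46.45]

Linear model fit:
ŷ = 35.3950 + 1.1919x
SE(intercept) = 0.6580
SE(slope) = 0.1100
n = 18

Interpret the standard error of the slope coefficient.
SE(β̂₁) = 0.1100 is the estimated standard deviation of the slope estimate across repeated samples; relative to β̂₁ = 1.1919 that is 9.2%, a precise estimate.

SE(β̂₁) = 0.1100 says: if we drew many samples of n = 18 from the same population and refit each time, the fitted slopes would scatter with a standard deviation of roughly 0.1100 around the true β₁.

Relative precision:
- SE / |β̂₁| = 0.1100 / 1.1919 = 9.2%
- Rule of thumb (under 20%: precise; 20% to under 50%: moderately precise; 50% or more: imprecise) → precise

Link to the t-test: t = β̂₁ / SE(β̂₁) = 1.1919 / 0.1100 = 10.8355, the statistic for H₀: β₁ = 0.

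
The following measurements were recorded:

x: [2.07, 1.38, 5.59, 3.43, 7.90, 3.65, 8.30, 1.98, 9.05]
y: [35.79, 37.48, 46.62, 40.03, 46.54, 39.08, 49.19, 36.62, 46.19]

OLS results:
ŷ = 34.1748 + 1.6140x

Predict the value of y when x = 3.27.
ŷ = 39.4526

To predict y for x = 3.27, substitute into the regression equation:

ŷ = 34.1748 + 1.6140 × 3.27
ŷ = 34.1748 + 5.2778
ŷ = 39.4526

This is the fitted mean response at that x — an individual observation would come with a wider prediction interval.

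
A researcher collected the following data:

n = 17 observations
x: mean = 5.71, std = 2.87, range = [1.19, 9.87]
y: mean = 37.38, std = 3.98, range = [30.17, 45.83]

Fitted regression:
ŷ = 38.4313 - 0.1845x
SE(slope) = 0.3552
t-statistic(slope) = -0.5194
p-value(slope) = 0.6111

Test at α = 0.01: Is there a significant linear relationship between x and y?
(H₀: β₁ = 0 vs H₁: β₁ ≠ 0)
Since p-value = 0.6111 ≥ α = 0.01, fail to reject H₀ — the slope is not significantly different from 0.

Hypothesis test for the slope coefficient:

H₀: β₁ = 0 (no linear relationship)
H₁: β₁ ≠ 0 (linear relationship exists)

Test statistic: t = β̂₁ / SE(β̂₁) = -0.1845 / 0.3552 = -0.5194

p = 0.6111: how often a slope estimate this far from 0 (in SE units) would arise by chance if β₁ were truly 0.

Decision rule: reject H₀ if p-value < α.
p-value = 0.6111 ≥ α = 0.01 → fail to reject H₀.

At α = 0.01 the data do not provide convincing evidence of a nonzero slope.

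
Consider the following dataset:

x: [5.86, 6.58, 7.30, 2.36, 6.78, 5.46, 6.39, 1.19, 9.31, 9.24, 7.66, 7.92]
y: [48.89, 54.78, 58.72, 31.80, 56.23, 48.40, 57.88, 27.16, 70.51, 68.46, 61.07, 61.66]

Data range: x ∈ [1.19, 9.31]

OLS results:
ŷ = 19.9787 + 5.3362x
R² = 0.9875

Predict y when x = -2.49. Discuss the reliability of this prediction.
ŷ = 6.6916, but this is extrapolation (below the data range [1.19, 9.31]) and may be unreliable.

Prediction calculation:
ŷ = 19.9787 + 5.3362 × (-2.49)
ŷ = 6.6916

Reliability:
- Data range: x ∈ [1.19, 9.31]
- Prediction point: x = -2.49 is 3.68 units below the observed range → this is EXTRAPOLATION, not interpolation

Why that matters here:
- There are no observations near this x to validate the fitted line there
- Real relationships often flatten, saturate, or turn nonlinear at extremes

A defensible statement: 'if the linear trend continued to x = -2.49, y would be about 6.6916' — the premise is untested.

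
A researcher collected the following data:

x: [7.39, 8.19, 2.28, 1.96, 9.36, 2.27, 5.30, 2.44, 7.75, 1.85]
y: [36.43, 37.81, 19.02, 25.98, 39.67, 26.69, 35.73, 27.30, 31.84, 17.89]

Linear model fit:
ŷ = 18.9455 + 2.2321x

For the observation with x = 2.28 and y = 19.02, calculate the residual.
Residual = -5.0147

The residual is the difference between the actual value and the predicted value:

Residual = y - ŷ

Step 1: Calculate predicted value
ŷ = 18.9455 + 2.2321 × 2.28
ŷ = 24.0347

Step 2: Calculate residual
Residual = 19.02 - 24.0347
Residual = -5.0147

The residual is negative, so the observed y = 19.02 sits below the regression line (the line overestimates it by 5.0147).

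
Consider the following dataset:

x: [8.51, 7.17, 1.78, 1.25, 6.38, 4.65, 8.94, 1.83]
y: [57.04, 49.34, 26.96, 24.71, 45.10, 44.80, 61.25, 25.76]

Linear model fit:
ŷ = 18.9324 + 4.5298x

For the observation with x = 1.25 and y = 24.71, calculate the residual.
Residual = 0.1153

The residual is the difference between the actual value and the predicted value:

Residual = y - ŷ

Step 1: Calculate predicted value
ŷ = 18.9324 + 4.5298 × 1.25
ŷ = 24.5947

Step 2: Calculate residual
Residual = 24.71 - 24.5947
Residual = 0.1153

The residual is positive, so the observed y = 24.71 sits above the regression line (the line underestimates it by 0.1153).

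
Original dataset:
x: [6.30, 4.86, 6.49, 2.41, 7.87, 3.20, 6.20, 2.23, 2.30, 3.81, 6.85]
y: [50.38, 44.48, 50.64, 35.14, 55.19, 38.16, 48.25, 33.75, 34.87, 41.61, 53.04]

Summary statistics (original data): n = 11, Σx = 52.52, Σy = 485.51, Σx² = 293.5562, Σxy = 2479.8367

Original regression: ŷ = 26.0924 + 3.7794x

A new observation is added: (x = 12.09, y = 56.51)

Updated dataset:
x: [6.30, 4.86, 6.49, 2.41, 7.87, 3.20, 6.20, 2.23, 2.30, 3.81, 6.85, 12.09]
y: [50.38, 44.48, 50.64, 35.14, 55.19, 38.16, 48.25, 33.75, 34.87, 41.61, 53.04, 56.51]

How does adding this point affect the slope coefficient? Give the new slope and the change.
The slope changes from 3.7794 to 2.6642 (change of -1.1152, or -29.5%).

The new point has HIGH LEVERAGE: x = 12.09 is far from the original mean x̄ = 52.52/11 ≈ 4.77 (original range [2.23, 7.87]).

Step 1: Update the sums with the new point (n goes from 11 to 12)
Σx  = 52.52 + 12.09 = 64.61
Σy  = 485.51 + 56.51 = 542.02
Σx² = 293.5562 + 12.09² = 293.5562 + 146.1681 = 439.7243
Σxy = 2479.8367 + 12.09×56.51 = 2479.8367 + 683.2059 = 3163.0426

Step 2: Recompute the slope with b₁ = (nΣxy − ΣxΣy) / (nΣx² − (Σx)²)
Numerator   = 12×3163.0426 − 64.61×542.02 = 37956.5112 − 35019.9122 = 2936.5990
Denominator = 12×439.7243 − 64.61² = 5276.6916 − 4174.4521 = 1102.2395
b₁(new) = 2936.5990 / 1102.2395 = 2.6642

(Same formula on the original sums: (11×2479.8367 − 52.52×485.51) / (11×293.5562 − 52.52²) = 1779.2185 / 470.7678 = 3.7794, matching the given fit.)

Step 3: Change in slope
Δβ₁ = 2.6642 − 3.7794 = -1.1152
Relative change = -1.1152 / 3.7794 × 100% = -29.5%
→ the slope decreases when the point is added.

Because the point sits below the extension of the original line at a high-leverage x, it tilts the fit down.
In practice: refit with and without it and report both if conclusions differ.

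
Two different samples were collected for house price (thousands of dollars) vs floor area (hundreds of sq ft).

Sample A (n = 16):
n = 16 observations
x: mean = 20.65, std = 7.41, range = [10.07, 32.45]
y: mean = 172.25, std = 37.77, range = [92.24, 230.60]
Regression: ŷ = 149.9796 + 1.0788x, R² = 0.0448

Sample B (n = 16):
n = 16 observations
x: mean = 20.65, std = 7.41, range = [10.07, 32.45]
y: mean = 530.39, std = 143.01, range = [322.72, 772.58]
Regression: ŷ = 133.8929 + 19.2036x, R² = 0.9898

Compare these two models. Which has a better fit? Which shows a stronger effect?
Model B has the better fit (R² = 0.9898 vs 0.0448). Model B shows the stronger effect (|β₁| = 19.2036 vs 1.0788).

Model Comparison:

Which explains more variance? (R²)
- Model A: R² = 0.0448 → 4.48% of variance in house price explained
- Model B: R² = 0.9898 → 98.98% of variance in house price explained
- 0.9898 > 0.0448 → Model B has the better fit

Effect size (slope magnitude):
- Model A: β₁ = 1.0788 → predicted house price rises 1.0788 thousand dollars per additional hundred sq ft of floor area
- Model B: β₁ = 19.2036 → predicted house price rises 19.2036 thousand dollars per additional hundred sq ft of floor area
- |1.0788| < |19.2036| → Model B shows the stronger marginal effect

Notes:
- The two samples could reflect different populations, time periods, or measurement quality.
- A better fit (higher R²) doesn't necessarily mean a more important relationship.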